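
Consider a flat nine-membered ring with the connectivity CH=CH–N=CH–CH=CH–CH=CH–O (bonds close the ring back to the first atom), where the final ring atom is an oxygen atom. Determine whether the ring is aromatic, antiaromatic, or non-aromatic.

Aromatic

Check conjugation: the double-bond atoms are sp², each contributing one p electron; the doubly-bonded nitrogens are pyridine-type — their lone pairs lie in the ring plane, leaving one electron in the p orbital; the oxygen donates one lone pair from its p orbital — every position has a p orbital, so the cyclic π system is continuous.
π-electron count: 4 × 2 = 8 from the double-bond units + 2 from the O atom = 10.
With 10 π electrons (n = 2), the Hückel 4n+2 condition holds.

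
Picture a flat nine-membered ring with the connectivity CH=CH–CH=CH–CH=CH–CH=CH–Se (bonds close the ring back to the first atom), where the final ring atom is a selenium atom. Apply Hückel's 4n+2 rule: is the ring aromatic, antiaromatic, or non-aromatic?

Aromatic

Check conjugation: each doubly-bonded ring atom is sp² with one p-orbital electron; the selenium donates one lone pair from its p orbital — every position has a p orbital, so the cyclic π system is continuous.
Adding the contributions, 4 × 2 = 8 from the double-bond units + 2 from the Se atom = 10.
That gives a 4n+2 count (10, n = 2).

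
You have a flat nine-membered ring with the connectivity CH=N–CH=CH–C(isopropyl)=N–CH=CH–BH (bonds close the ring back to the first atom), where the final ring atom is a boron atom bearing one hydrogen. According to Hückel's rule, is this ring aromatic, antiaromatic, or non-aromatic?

Antiaromatic

All ring atoms are sp² and supply a p orbital to the ring (the double-bond atoms are sp², each contributing one p electron; each sp² =N– keeps its lone pair in-plane and puts one electron into the π system; the boron has an empty p orbital); the conjugation is uninterrupted.
π-electron count: 4 × 2 = 8 from the double-bond units + 0 from the BH atom = 8.
8 is a 4n count (n = 2), so the planar conjugated ring is antiaromatic.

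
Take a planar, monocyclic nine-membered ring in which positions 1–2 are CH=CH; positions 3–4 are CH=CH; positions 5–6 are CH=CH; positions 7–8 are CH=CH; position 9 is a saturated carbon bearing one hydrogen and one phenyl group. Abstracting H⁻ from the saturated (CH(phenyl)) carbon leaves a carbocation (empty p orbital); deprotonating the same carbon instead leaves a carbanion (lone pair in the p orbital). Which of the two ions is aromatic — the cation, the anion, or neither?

Both ions have a continuous loop of p orbitals — each ring atom is sp².
Cation: 4 × 2 + 0 = 8 π electrons → 4(2), antiaromatic.
Anion: 4 × 2 + 2 = 10 π electrons → 4(2)+2, aromatic.

The anion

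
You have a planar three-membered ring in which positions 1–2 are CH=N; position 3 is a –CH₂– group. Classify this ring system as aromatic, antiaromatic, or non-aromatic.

Non-aromatic

The CH2 position has four σ bonds — the tetrahedral CH₂ carbon is sp³ and has no p orbital in the ring π system — so the cyclic conjugation is interrupted.
A ring that is not fully conjugated cannot be aromatic or antiaromatic regardless of its π-electron count.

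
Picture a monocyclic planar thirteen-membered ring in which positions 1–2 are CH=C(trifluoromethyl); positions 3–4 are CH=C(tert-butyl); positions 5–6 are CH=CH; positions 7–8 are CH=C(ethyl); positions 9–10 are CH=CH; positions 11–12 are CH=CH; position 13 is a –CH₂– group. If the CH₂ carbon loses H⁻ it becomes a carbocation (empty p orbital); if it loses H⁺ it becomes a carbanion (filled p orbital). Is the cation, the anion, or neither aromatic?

In both ions every ring atom is sp² and contributes a p orbital, so both rings are fully conjugated.
Cation: 6 × 2 + 0 = 12 π electrons → 4(3), antiaromatic.
Anion: 6 × 2 + 2 = 14 π electrons → 4(3)+2, aromatic.

The anion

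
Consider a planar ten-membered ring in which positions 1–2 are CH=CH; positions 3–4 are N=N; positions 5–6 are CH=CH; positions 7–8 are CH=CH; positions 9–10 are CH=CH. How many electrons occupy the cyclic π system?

10

Check conjugation: every atom in a ring double bond is sp² and brings one electron to the p orbital; each sp² =N– keeps its lone pair in-plane and puts one electron into the π system — every position has a p orbital, so the cyclic π system is continuous.
Adding the contributions, 5 × 2 = 10 from the 5 double-bond units.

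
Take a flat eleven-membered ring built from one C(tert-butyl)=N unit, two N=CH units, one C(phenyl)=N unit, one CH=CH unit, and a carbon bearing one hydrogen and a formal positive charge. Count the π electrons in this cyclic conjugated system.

The p orbitals form a continuous loop: every atom in a ring double bond is sp² and brings one electron to the p orbital; the doubly-bonded nitrogens are pyridine-type — their lone pairs lie in the ring plane, leaving one electron in the p orbital; the carbocation has an empty p orbital. The ring is fully conjugated.
π-electron count: 5 × 2 = 10 from the double-bond units + 0 from the CH(+) atom = 10.

10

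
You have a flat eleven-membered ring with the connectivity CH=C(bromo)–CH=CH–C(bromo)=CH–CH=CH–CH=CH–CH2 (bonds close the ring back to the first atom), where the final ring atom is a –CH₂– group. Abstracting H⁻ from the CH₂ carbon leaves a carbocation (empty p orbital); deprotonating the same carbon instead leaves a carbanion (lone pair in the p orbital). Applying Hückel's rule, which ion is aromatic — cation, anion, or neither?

The cation

Once that carbon is sp², every ring atom has a p orbital and both ions are fully conjugated.
Cation: 5 × 2 + 0 = 10 π electrons → 4(2)+2, aromatic.
Anion: 5 × 2 + 2 = 12 π electrons → 4(3), antiaromatic.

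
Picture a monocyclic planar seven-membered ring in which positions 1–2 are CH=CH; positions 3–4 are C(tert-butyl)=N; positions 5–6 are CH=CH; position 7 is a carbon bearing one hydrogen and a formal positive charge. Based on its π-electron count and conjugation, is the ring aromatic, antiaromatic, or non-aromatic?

Aromatic

All ring atoms are sp² and supply a p orbital to the ring (the double-bond atoms are sp², each contributing one p electron; each sp² =N– keeps its lone pair in-plane and puts one electron into the π system; the carbocation has an empty p orbital); the conjugation is uninterrupted.
Adding the contributions, 3 × 2 = 6 from the double-bond units + 0 from the CH(+) atom = 6.
That gives a 4n+2 count (6, n = 1).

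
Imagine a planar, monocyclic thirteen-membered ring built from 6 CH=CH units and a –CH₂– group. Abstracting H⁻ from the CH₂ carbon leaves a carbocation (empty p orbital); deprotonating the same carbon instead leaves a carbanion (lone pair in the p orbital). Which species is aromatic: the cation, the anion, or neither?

Both ions have a continuous loop of p orbitals — each ring atom is sp².
Cation: 6 × 2 + 0 = 12 π electrons → 4(3), antiaromatic.
Anion: 6 × 2 + 2 = 14 π electrons → 4(3)+2, aromatic.

The anion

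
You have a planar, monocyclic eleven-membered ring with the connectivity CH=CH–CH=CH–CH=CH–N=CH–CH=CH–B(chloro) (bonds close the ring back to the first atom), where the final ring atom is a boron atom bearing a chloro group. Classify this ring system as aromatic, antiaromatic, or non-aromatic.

Aromatic

All ring atoms are sp² and supply a p orbital to the ring (each doubly-bonded ring atom is sp² with one p-orbital electron; each =N– nitrogen is pyridine-type (lone pair in the sp² plane, one electron in the p orbital); the boron has an empty p orbital); the conjugation is uninterrupted.
π-electron count: 5 × 2 = 10 from the double-bond units + 0 from the B(chloro) atom = 10.
10 = 4(2) + 2, which satisfies Hückel's 4n+2 rule.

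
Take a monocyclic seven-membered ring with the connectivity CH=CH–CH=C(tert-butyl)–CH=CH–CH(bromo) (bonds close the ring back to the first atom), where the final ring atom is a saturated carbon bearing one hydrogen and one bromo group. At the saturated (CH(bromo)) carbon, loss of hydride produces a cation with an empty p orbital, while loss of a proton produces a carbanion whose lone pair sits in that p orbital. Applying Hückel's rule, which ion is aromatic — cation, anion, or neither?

Once that carbon is sp², every ring atom has a p orbital and both ions are fully conjugated.
Cation: 3 × 2 + 0 = 6 π electrons → 4(1)+2, aromatic.
Anion: 3 × 2 + 2 = 8 π electrons → 4(2), antiaromatic.

The cation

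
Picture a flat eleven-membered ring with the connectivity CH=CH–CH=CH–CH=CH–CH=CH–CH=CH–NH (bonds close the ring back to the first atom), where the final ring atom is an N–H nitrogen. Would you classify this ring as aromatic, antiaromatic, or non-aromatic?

Antiaromatic

The p orbitals form a continuous loop: each doubly-bonded ring atom is sp² with one p-orbital electron; the pyrrole-type nitrogen donates its lone pair from the p orbital. The ring is fully conjugated.
π-electron count: 5 × 2 = 10 from the double-bond units + 2 from the NH atom = 12.
12 is a 4n count (n = 3), so the planar conjugated ring is antiaromatic.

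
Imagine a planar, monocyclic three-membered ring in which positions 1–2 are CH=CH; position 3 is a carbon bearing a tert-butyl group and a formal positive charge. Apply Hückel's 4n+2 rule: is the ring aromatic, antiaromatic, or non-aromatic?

Check conjugation: each doubly-bonded ring atom is sp² with one p-orbital electron; the carbocation has an empty p orbital — every position has a p orbital, so the cyclic π system is continuous.
π-electron count: 1 × 2 = 2 from the double-bond unit + 0 from the C(tert-butyl)(+) atom = 2.
With 2 π electrons (n = 0), the Hückel 4n+2 condition holds.

Aromatic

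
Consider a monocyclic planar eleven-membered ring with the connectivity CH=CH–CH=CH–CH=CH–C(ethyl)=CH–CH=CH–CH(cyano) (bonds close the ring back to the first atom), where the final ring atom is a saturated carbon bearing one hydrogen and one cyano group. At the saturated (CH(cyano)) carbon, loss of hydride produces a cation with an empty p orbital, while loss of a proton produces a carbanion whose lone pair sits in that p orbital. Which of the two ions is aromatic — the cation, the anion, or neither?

In either ion the ring is fully conjugated: every atom, including the new sp² carbon, supplies a p orbital.
Cation: 5 × 2 + 0 = 10 π electrons → 4(2)+2, aromatic.
Anion: 5 × 2 + 2 = 12 π electrons → 4(3), antiaromatic.

The cation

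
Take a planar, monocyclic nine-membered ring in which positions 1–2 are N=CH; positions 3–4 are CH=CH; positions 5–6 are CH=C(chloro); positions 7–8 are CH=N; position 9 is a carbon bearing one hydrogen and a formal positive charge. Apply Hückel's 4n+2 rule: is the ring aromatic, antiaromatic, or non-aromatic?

Antiaromatic

Check conjugation: each doubly-bonded ring atom is sp² with one p-orbital electron; the doubly-bonded nitrogens are pyridine-type — their lone pairs lie in the ring plane, leaving one electron in the p orbital; the carbocation has an empty p orbital — every position has a p orbital, so the cyclic π system is continuous.
Counting π electrons: 4 × 2 = 8 from the double-bond units + 0 from the CH(+) atom = 8.
8 is a 4n count (n = 2), so the planar conjugated ring is antiaromatic.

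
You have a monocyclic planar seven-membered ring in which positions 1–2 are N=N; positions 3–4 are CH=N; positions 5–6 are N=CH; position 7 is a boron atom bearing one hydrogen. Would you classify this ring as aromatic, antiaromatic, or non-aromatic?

Aromatic

All ring atoms are sp² and supply a p orbital to the ring (each doubly-bonded ring atom is sp² with one p-orbital electron; each sp² =N– keeps its lone pair in-plane and puts one electron into the π system; the boron has an empty p orbital); the conjugation is uninterrupted.
Adding the contributions, 3 × 2 = 6 from the double-bond units + 0 from the BH atom = 6.
6 = 4(1) + 2, which satisfies Hückel's 4n+2 rule.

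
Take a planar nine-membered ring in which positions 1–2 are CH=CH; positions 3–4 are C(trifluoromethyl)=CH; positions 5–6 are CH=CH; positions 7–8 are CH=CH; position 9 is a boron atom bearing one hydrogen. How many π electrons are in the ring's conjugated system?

Check conjugation: each doubly-bonded ring atom is sp² with one p-orbital electron; the boron has an empty p orbital — every position has a p orbital, so the cyclic π system is continuous.
π-electron count: 4 × 2 = 8 from the double-bond units + 0 from the BH atom = 8.

8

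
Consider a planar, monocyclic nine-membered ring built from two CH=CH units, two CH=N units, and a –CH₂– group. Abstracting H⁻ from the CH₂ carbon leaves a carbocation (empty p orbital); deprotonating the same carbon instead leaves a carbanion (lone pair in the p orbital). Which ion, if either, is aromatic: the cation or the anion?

The anion

In either ion the ring is fully conjugated: every atom, including the new sp² carbon, supplies a p orbital.
Cation: 4 × 2 + 0 = 8 π electrons → 4(2), antiaromatic.
Anion: 4 × 2 + 2 = 10 π electrons → 4(2)+2, aromatic.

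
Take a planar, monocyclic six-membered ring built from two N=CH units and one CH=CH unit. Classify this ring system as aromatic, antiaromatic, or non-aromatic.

Aromatic

All ring atoms are sp² and supply a p orbital to the ring (each doubly-bonded ring atom is sp² with one p-orbital electron; each =N– nitrogen is pyridine-type (lone pair in the sp² plane, one electron in the p orbital)); the conjugation is uninterrupted.
π-electron count: 3 × 2 = 6 from the 3 double-bond units.
With 6 π electrons (n = 1), the Hückel 4n+2 condition holds.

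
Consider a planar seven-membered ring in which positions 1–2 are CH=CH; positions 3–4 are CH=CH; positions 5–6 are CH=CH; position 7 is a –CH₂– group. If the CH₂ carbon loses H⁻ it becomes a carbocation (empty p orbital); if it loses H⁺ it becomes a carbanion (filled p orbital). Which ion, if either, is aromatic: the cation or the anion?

In either ion the ring is fully conjugated: every atom, including the new sp² carbon, supplies a p orbital.
Cation: 3 × 2 + 0 = 6 π electrons → 4(1)+2, aromatic.
Anion: 3 × 2 + 2 = 8 π electrons → 4(2), antiaromatic.

The cation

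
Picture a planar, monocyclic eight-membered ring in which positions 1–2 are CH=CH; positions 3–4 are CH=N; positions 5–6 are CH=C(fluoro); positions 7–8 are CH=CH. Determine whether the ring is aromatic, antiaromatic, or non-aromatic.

Antiaromatic

Check conjugation: every atom in a ring double bond is sp² and brings one electron to the p orbital; each =N– nitrogen is pyridine-type (lone pair in the sp² plane, one electron in the p orbital) — every position has a p orbital, so the cyclic π system is continuous.
Counting π electrons: 4 × 2 = 8 from the 4 double-bond units.
8 = 4(2); a planar, fully conjugated 4n system is antiaromatic.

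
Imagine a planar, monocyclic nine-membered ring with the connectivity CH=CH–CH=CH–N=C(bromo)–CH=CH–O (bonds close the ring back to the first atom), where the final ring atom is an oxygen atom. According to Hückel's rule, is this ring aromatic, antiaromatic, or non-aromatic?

Every ring atom contributes a p orbital perpendicular to the ring (every atom in a ring double bond is sp² and brings one electron to the p orbital; each =N– nitrogen is pyridine-type (lone pair in the sp² plane, one electron in the p orbital); the oxygen donates one lone pair from its p orbital), so the π system is cyclic and fully conjugated.
Counting π electrons: 4 × 2 = 8 from the double-bond units + 2 from the O atom = 10.
That gives a 4n+2 count (10, n = 2).

Aromatic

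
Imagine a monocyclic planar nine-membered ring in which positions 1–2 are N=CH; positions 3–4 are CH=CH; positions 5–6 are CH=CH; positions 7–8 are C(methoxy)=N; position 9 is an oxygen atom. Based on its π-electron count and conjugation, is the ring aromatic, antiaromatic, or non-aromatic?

All ring atoms are sp² and supply a p orbital to the ring (every atom in a ring double bond is sp² and brings one electron to the p orbital; each =N– nitrogen is pyridine-type (lone pair in the sp² plane, one electron in the p orbital); the oxygen donates one lone pair from its p orbital); the conjugation is uninterrupted.
π-electron count: 4 × 2 = 8 from the double-bond units + 2 from the O atom = 10.
That gives a 4n+2 count (10, n = 2).

Aromatic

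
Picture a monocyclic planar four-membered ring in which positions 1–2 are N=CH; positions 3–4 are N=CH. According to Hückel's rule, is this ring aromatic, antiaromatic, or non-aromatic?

Antiaromatic

Check conjugation: every atom in a ring double bond is sp² and brings one electron to the p orbital; the doubly-bonded nitrogens are pyridine-type — their lone pairs lie in the ring plane, leaving one electron in the p orbital — every position has a p orbital, so the cyclic π system is continuous.
π-electron count: 2 × 2 = 4 from the 2 double-bond units.
4 is a 4n count (n = 1), so the planar conjugated ring is antiaromatic.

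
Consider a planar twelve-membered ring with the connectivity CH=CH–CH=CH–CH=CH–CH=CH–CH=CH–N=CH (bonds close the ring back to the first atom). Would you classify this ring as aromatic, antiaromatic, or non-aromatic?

Antiaromatic

Every ring atom contributes a p orbital perpendicular to the ring (every atom in a ring double bond is sp² and brings one electron to the p orbital; each =N– nitrogen is pyridine-type (lone pair in the sp² plane, one electron in the p orbital)), so the π system is cyclic and fully conjugated.
π-electron count: 6 × 2 = 12 from the 6 double-bond units.
With 12 = 4·3 π electrons, Hückel's rule classifies the planar ring as antiaromatic.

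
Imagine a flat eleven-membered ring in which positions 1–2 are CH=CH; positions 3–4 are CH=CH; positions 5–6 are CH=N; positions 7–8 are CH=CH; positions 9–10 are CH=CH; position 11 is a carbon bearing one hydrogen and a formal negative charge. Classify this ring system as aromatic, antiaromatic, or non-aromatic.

Antiaromatic

All ring atoms are sp² and supply a p orbital to the ring (each doubly-bonded ring atom is sp² with one p-orbital electron; each =N– nitrogen is pyridine-type (lone pair in the sp² plane, one electron in the p orbital); the carbanion's lone pair occupies the p orbital); the conjugation is uninterrupted.
Counting π electrons: 5 × 2 = 10 from the double-bond units + 2 from the CH(-) atom = 12.
12 is a 4n count (n = 3), so the planar conjugated ring is antiaromatic.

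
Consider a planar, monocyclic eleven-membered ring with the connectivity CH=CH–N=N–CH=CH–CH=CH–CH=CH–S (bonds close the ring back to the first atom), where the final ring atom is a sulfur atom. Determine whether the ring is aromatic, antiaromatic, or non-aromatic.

Antiaromatic

All ring atoms are sp² and supply a p orbital to the ring (the double-bond atoms are sp², each contributing one p electron; each =N– nitrogen is pyridine-type (lone pair in the sp² plane, one electron in the p orbital); the sulfur donates one lone pair from its p orbital); the conjugation is uninterrupted.
Counting π electrons: 5 × 2 = 10 from the double-bond units + 2 from the S atom = 12.
With 12 = 4·3 π electrons, Hückel's rule classifies the planar ring as antiaromatic.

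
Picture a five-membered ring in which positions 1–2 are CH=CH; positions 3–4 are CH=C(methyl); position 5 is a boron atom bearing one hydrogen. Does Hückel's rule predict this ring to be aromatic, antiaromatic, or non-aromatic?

Antiaromatic

Check conjugation: each doubly-bonded ring atom is sp² with one p-orbital electron; the boron has an empty p orbital — every position has a p orbital, so the cyclic π system is continuous.
Tallying contributions gives 2 × 2 = 4 from the double-bond units + 0 from the BH atom = 4.
4 is a 4n count (n = 1), so the planar conjugated ring is antiaromatic.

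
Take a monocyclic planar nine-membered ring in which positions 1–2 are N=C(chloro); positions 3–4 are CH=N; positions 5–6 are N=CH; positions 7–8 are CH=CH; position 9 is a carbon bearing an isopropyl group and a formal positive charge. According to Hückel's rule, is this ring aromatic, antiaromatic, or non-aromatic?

Every ring atom contributes a p orbital perpendicular to the ring (the double-bond atoms are sp², each contributing one p electron; each =N– nitrogen is pyridine-type (lone pair in the sp² plane, one electron in the p orbital); the carbocation has an empty p orbital), so the π system is cyclic and fully conjugated.
Counting π electrons: 4 × 2 = 8 from the double-bond units + 0 from the C(isopropyl)(+) atom = 8.
A 4n π count (8, n = 2) in a planar conjugated ring means antiaromatic.

Antiaromatic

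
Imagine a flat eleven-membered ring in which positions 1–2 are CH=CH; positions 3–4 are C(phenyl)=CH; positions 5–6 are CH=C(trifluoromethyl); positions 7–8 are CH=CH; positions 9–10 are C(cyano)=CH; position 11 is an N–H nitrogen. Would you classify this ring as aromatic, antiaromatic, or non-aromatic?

Check conjugation: each doubly-bonded ring atom is sp² with one p-orbital electron; the pyrrole-type nitrogen donates its lone pair from the p orbital — every position has a p orbital, so the cyclic π system is continuous.
Tallying contributions gives 5 × 2 = 10 from the double-bond units + 2 from the NH atom = 12.
12 is a 4n count (n = 3), so the planar conjugated ring is antiaromatic.

Antiaromatic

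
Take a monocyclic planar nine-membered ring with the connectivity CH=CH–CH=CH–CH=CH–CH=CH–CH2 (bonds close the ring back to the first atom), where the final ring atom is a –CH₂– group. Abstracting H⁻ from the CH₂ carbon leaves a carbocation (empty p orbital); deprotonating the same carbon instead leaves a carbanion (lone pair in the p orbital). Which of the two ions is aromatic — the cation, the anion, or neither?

In either ion the ring is fully conjugated: every atom, including the new sp² carbon, supplies a p orbital.
Cation: 4 × 2 + 0 = 8 π electrons → 4(2), antiaromatic.
Anion: 4 × 2 + 2 = 10 π electrons → 4(2)+2, aromatic.

The anion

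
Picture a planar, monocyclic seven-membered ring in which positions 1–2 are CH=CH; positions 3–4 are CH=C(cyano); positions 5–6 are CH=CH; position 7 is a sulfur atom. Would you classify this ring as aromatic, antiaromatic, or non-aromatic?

The p orbitals form a continuous loop: every atom in a ring double bond is sp² and brings one electron to the p orbital; the sulfur donates one lone pair from its p orbital. The ring is fully conjugated.
Adding the contributions, 3 × 2 = 6 from the double-bond units + 2 from the S atom = 8.
8 is a 4n count (n = 2), so the planar conjugated ring is antiaromatic.

Antiaromatic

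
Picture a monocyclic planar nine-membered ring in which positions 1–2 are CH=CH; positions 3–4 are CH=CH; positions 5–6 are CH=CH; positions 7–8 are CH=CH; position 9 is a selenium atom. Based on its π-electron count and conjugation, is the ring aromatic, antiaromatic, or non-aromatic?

Aromatic

The p orbitals form a continuous loop: every atom in a ring double bond is sp² and brings one electron to the p orbital; the selenium donates one lone pair from its p orbital. The ring is fully conjugated.
π-electron count: 4 × 2 = 8 from the double-bond units + 2 from the Se atom = 10.
10 = 4(2) + 2, which satisfies Hückel's 4n+2 rule.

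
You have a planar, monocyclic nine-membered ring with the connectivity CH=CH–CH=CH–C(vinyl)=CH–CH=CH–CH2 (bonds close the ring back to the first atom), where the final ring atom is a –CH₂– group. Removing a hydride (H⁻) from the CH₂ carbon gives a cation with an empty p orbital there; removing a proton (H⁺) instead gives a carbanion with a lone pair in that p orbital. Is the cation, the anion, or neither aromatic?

Once that carbon is sp², every ring atom has a p orbital and both ions are fully conjugated.
Cation: 4 × 2 + 0 = 8 π electrons → 4(2), antiaromatic.
Anion: 4 × 2 + 2 = 10 π electrons → 4(2)+2, aromatic.

The anion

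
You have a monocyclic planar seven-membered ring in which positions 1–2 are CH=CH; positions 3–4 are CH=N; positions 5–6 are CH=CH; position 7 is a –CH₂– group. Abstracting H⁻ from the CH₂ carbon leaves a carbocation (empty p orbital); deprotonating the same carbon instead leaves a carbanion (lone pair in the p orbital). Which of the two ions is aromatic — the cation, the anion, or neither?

Both ions have a continuous loop of p orbitals — each ring atom is sp².
Cation: 3 × 2 + 0 = 6 π electrons → 4(1)+2, aromatic.
Anion: 3 × 2 + 2 = 8 π electrons → 4(2), antiaromatic.

The cation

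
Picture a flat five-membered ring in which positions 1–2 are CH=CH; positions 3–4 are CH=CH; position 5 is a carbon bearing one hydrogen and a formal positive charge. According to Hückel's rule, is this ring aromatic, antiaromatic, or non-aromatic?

Every ring atom contributes a p orbital perpendicular to the ring (each doubly-bonded ring atom is sp² with one p-orbital electron; the carbocation has an empty p orbital), so the π system is cyclic and fully conjugated.
Tallying contributions gives 2 × 2 = 4 from the double-bond units + 0 from the CH(+) atom = 4.
4 is a 4n count (n = 1), so the planar conjugated ring is antiaromatic.

Antiaromatic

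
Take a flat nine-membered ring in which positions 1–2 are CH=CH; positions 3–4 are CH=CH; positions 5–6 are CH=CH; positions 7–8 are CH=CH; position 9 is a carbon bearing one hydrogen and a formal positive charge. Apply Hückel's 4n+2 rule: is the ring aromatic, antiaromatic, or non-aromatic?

The p orbitals form a continuous loop: each doubly-bonded ring atom is sp² with one p-orbital electron; the carbocation has an empty p orbital. The ring is fully conjugated.
Adding the contributions, 4 × 2 = 8 from the double-bond units + 0 from the CH(+) atom = 8.
8 is a 4n count (n = 2), so the planar conjugated ring is antiaromatic.

Antiaromatic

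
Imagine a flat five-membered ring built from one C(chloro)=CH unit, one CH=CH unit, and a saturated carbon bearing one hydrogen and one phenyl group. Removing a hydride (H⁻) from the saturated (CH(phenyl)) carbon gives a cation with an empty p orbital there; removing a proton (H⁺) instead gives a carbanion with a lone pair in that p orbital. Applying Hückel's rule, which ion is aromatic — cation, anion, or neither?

The anion

Both ions have a continuous loop of p orbitals — each ring atom is sp².
Cation: 2 × 2 + 0 = 4 π electrons → 4(1), antiaromatic.
Anion: 2 × 2 + 2 = 6 π electrons → 4(1)+2, aromatic.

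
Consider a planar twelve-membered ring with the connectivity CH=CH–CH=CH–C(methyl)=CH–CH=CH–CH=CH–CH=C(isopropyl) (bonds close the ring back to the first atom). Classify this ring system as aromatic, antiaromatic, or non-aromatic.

The p orbitals form a continuous loop: each doubly-bonded ring atom is sp² with one p-orbital electron. The ring is fully conjugated.
π-electron count: 6 × 2 = 12 from the 6 double-bond units.
12 = 4(3); a planar, fully conjugated 4n system is antiaromatic.

Antiaromatic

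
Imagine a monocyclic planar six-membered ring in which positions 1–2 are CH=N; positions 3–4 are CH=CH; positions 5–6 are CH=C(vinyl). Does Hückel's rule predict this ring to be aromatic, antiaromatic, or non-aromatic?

Every ring atom contributes a p orbital perpendicular to the ring (the double-bond atoms are sp², each contributing one p electron; the doubly-bonded nitrogens are pyridine-type — their lone pairs lie in the ring plane, leaving one electron in the p orbital), so the π system is cyclic and fully conjugated.
π-electron count: 3 × 2 = 6 from the 3 double-bond units.
With 6 π electrons (n = 1), the Hückel 4n+2 condition holds.

Aromatic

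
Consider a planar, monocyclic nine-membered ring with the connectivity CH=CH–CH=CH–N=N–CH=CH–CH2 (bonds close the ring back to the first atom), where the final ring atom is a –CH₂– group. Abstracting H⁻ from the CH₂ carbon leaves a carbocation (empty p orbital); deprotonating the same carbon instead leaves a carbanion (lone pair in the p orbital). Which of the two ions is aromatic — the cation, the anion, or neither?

In either ion the ring is fully conjugated: every atom, including the new sp² carbon, supplies a p orbital.
Cation: 4 × 2 + 0 = 8 π electrons → 4(2), antiaromatic.
Anion: 4 × 2 + 2 = 10 π electrons → 4(2)+2, aromatic.

The anion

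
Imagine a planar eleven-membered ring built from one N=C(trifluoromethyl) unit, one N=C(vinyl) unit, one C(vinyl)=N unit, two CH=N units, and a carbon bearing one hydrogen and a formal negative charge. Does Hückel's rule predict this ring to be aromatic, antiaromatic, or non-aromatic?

Antiaromatic

All ring atoms are sp² and supply a p orbital to the ring (every atom in a ring double bond is sp² and brings one electron to the p orbital; each =N– nitrogen is pyridine-type (lone pair in the sp² plane, one electron in the p orbital); the carbanion's lone pair occupies the p orbital); the conjugation is uninterrupted.
Counting π electrons: 5 × 2 = 10 from the double-bond units + 2 from the CH(-) atom = 12.
With 12 = 4·3 π electrons, Hückel's rule classifies the planar ring as antiaromatic.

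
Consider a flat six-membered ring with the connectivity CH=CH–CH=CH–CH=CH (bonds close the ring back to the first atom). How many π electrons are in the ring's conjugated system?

6

The p orbitals form a continuous loop: each doubly-bonded ring atom is sp² with one p-orbital electron. The ring is fully conjugated.
Tallying contributions gives 3 × 2 = 6 from the 3 double-bond units.
This is benzene.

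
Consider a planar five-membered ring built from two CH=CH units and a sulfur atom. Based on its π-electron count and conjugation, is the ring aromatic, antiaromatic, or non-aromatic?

Aromatic

The p orbitals form a continuous loop: the double-bond atoms are sp², each contributing one p electron; the sulfur donates one lone pair from its p orbital. The ring is fully conjugated.
π-electron count: 2 × 2 = 4 from the double-bond units + 2 from the S atom = 6.
With 6 π electrons (n = 1), the Hückel 4n+2 condition holds.
This is thiophene.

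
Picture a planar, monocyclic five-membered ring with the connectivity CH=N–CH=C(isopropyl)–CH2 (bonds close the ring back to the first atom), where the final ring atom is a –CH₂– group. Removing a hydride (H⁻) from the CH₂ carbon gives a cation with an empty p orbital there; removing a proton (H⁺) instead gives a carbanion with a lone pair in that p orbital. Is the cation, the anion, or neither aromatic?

The anion

Both ions have a continuous loop of p orbitals — each ring atom is sp².
Cation: 2 × 2 + 0 = 4 π electrons → 4(1), antiaromatic.
Anion: 2 × 2 + 2 = 6 π electrons → 4(1)+2, aromatic.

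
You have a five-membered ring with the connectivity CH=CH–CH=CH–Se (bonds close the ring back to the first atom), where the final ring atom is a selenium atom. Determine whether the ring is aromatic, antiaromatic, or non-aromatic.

Aromatic

Check conjugation: the double-bond atoms are sp², each contributing one p electron; the selenium donates one lone pair from its p orbital — every position has a p orbital, so the cyclic π system is continuous.
Adding the contributions, 2 × 2 = 4 from the double-bond units + 2 from the Se atom = 6.
With 6 π electrons (n = 1), the Hückel 4n+2 condition holds.
(This ring is selenophene.)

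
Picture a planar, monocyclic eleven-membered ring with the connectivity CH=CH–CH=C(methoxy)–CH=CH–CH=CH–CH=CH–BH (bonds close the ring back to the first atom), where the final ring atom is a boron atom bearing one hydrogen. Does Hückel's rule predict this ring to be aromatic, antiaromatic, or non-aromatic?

Aromatic

The p orbitals form a continuous loop: each doubly-bonded ring atom is sp² with one p-orbital electron; the boron has an empty p orbital. The ring is fully conjugated.
Counting π electrons: 5 × 2 = 10 from the double-bond units + 0 from the BH atom = 10.
That gives a 4n+2 count (10, n = 2).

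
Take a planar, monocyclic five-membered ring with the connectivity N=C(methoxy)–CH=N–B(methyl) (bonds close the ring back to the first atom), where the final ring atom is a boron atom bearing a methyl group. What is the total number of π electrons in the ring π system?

Every ring atom contributes a p orbital perpendicular to the ring (every atom in a ring double bond is sp² and brings one electron to the p orbital; the doubly-bonded nitrogens are pyridine-type — their lone pairs lie in the ring plane, leaving one electron in the p orbital; the boron has an empty p orbital), so the π system is cyclic and fully conjugated.
π-electron count: 2 × 2 = 4 from the double-bond units + 0 from the B(methyl) atom = 4.

4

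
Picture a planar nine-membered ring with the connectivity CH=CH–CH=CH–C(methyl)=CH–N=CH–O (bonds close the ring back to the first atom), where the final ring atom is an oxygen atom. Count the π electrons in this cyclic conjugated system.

10

The p orbitals form a continuous loop: every atom in a ring double bond is sp² and brings one electron to the p orbital; each sp² =N– keeps its lone pair in-plane and puts one electron into the π system; the oxygen donates one lone pair from its p orbital. The ring is fully conjugated.
Adding the contributions, 4 × 2 = 8 from the double-bond units + 2 from the O atom = 10.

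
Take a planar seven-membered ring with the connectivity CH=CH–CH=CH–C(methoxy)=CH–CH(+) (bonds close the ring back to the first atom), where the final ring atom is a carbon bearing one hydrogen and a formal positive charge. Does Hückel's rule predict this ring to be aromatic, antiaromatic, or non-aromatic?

Aromatic

The p orbitals form a continuous loop: the double-bond atoms are sp², each contributing one p electron; the carbocation has an empty p orbital. The ring is fully conjugated.
π-electron count: 3 × 2 = 6 from the double-bond units + 0 from the CH(+) atom = 6.
6 = 4(1) + 2, which satisfies Hückel's 4n+2 rule.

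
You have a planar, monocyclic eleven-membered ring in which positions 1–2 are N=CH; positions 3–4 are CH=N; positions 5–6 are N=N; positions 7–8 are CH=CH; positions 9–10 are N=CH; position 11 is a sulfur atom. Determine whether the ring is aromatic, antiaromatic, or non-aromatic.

The p orbitals form a continuous loop: the double-bond atoms are sp², each contributing one p electron; each sp² =N– keeps its lone pair in-plane and puts one electron into the π system; the sulfur donates one lone pair from its p orbital. The ring is fully conjugated.
Tallying contributions gives 5 × 2 = 10 from the double-bond units + 2 from the S atom = 12.
12 = 4(3); a planar, fully conjugated 4n system is antiaromatic.

Antiaromatic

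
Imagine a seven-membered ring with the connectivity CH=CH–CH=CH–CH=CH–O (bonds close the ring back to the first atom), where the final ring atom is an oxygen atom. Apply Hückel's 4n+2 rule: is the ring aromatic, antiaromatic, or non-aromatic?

Antiaromatic

The p orbitals form a continuous loop: each doubly-bonded ring atom is sp² with one p-orbital electron; the oxygen donates one lone pair from its p orbital. The ring is fully conjugated.
π-electron count: 3 × 2 = 6 from the double-bond units + 2 from the O atom = 8.
8 is a 4n count (n = 2), so the planar conjugated ring is antiaromatic.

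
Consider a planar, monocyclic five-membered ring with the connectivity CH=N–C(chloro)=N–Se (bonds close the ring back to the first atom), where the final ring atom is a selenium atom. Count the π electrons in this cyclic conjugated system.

6

Every ring atom contributes a p orbital perpendicular to the ring (every atom in a ring double bond is sp² and brings one electron to the p orbital; each sp² =N– keeps its lone pair in-plane and puts one electron into the π system; the selenium donates one lone pair from its p orbital), so the π system is cyclic and fully conjugated.
Tallying contributions gives 2 × 2 = 4 from the double-bond units + 2 from the Se atom = 6.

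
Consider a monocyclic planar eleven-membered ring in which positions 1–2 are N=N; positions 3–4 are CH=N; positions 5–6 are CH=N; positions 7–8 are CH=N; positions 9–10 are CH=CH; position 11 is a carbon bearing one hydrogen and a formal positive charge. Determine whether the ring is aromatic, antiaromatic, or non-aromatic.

Aromatic

The p orbitals form a continuous loop: every atom in a ring double bond is sp² and brings one electron to the p orbital; the doubly-bonded nitrogens are pyridine-type — their lone pairs lie in the ring plane, leaving one electron in the p orbital; the carbocation has an empty p orbital. The ring is fully conjugated.
Counting π electrons: 5 × 2 = 10 from the double-bond units + 0 from the CH(+) atom = 10.
10 = 4(2) + 2, which satisfies Hückel's 4n+2 rule.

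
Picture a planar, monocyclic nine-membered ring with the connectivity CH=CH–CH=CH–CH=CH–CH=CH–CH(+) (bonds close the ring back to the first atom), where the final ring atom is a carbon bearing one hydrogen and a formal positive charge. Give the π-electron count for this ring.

All ring atoms are sp² and supply a p orbital to the ring (the double-bond atoms are sp², each contributing one p electron; the carbocation has an empty p orbital); the conjugation is uninterrupted.
Counting π electrons: 4 × 2 = 8 from the double-bond units + 0 from the CH(+) atom = 8.

8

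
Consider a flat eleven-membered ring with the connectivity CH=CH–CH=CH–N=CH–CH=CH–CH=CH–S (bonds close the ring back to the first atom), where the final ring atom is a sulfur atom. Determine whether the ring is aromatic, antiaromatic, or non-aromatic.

Check conjugation: the double-bond atoms are sp², each contributing one p electron; the doubly-bonded nitrogens are pyridine-type — their lone pairs lie in the ring plane, leaving one electron in the p orbital; the sulfur donates one lone pair from its p orbital — every position has a p orbital, so the cyclic π system is continuous.
π-electron count: 5 × 2 = 10 from the double-bond units + 2 from the S atom = 12.
12 is a 4n count (n = 3), so the planar conjugated ring is antiaromatic.

Antiaromatic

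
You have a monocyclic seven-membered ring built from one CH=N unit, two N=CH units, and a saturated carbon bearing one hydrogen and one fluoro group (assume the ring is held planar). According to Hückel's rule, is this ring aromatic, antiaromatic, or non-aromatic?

Non-aromatic

The CH(fluoro) carbon is saturated: that saturated carbon is sp³ and has no p orbital in the ring π system. Conjugation is not continuous around the ring.
Hückel's rule only applies to fully conjugated rings, so this one is simply non-aromatic.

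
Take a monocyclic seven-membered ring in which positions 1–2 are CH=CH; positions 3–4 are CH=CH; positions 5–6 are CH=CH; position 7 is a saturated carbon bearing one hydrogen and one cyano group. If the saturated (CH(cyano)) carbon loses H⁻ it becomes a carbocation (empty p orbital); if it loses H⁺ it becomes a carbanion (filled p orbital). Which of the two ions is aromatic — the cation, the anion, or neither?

Once that carbon is sp², every ring atom has a p orbital and both ions are fully conjugated.
Cation: 3 × 2 + 0 = 6 π electrons → 4(1)+2, aromatic.
Anion: 3 × 2 + 2 = 8 π electrons → 4(2), antiaromatic.

The cation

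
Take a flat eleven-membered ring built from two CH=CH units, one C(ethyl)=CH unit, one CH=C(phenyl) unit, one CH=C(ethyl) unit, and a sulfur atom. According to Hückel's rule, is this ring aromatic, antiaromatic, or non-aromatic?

The p orbitals form a continuous loop: every atom in a ring double bond is sp² and brings one electron to the p orbital; the sulfur donates one lone pair from its p orbital. The ring is fully conjugated.
Adding the contributions, 5 × 2 = 10 from the double-bond units + 2 from the S atom = 12.
12 is a 4n count (n = 3), so the planar conjugated ring is antiaromatic.

Antiaromatic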